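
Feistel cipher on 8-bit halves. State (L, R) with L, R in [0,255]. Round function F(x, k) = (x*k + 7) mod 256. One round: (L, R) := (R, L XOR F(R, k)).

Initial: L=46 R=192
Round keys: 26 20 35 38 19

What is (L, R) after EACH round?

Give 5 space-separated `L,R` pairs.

Round 1 (k=26): L=192 R=169
Round 2 (k=20): L=169 R=251
Round 3 (k=35): L=251 R=241
Round 4 (k=38): L=241 R=54
Round 5 (k=19): L=54 R=248

Answer: 192,169 169,251 251,241 241,54 54,248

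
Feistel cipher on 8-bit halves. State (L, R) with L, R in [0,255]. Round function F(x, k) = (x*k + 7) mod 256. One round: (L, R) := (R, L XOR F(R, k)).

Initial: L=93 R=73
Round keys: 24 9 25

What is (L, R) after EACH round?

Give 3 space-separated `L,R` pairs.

Round 1 (k=24): L=73 R=130
Round 2 (k=9): L=130 R=208
Round 3 (k=25): L=208 R=213

Answer: 73,130 130,208 208,213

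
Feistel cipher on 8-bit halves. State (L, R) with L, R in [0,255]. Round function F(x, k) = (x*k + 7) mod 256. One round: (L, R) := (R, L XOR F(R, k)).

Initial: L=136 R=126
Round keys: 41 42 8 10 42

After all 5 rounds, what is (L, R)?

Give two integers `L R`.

Answer: 108 189

Derivation:
Round 1 (k=41): L=126 R=189
Round 2 (k=42): L=189 R=119
Round 3 (k=8): L=119 R=2
Round 4 (k=10): L=2 R=108
Round 5 (k=42): L=108 R=189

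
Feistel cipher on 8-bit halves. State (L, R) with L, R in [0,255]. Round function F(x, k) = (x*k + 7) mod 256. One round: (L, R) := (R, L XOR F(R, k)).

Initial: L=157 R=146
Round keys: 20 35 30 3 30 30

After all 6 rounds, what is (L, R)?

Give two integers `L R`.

Round 1 (k=20): L=146 R=242
Round 2 (k=35): L=242 R=143
Round 3 (k=30): L=143 R=59
Round 4 (k=3): L=59 R=55
Round 5 (k=30): L=55 R=66
Round 6 (k=30): L=66 R=244

Answer: 66 244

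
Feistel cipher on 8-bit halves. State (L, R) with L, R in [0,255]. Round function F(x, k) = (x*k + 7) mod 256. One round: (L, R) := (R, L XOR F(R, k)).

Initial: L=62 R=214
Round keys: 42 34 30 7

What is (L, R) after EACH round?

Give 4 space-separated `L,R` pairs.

Round 1 (k=42): L=214 R=29
Round 2 (k=34): L=29 R=55
Round 3 (k=30): L=55 R=100
Round 4 (k=7): L=100 R=244

Answer: 214,29 29,55 55,100 100,244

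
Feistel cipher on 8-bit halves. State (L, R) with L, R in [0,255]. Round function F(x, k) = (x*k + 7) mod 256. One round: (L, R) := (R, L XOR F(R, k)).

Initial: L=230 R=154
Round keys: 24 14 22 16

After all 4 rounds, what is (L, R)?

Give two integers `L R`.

Round 1 (k=24): L=154 R=145
Round 2 (k=14): L=145 R=111
Round 3 (k=22): L=111 R=0
Round 4 (k=16): L=0 R=104

Answer: 0 104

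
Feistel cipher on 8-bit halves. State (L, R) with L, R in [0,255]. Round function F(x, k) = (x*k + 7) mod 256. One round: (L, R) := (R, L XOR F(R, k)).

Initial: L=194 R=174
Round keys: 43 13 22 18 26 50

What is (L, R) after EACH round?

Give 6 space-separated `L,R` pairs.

Answer: 174,131 131,0 0,132 132,79 79,137 137,134

Derivation:
Round 1 (k=43): L=174 R=131
Round 2 (k=13): L=131 R=0
Round 3 (k=22): L=0 R=132
Round 4 (k=18): L=132 R=79
Round 5 (k=26): L=79 R=137
Round 6 (k=50): L=137 R=134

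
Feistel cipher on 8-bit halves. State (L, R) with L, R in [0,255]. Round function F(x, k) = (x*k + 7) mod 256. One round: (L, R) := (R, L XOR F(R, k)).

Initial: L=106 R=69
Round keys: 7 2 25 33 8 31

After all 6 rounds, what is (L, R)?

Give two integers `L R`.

Answer: 238 187

Derivation:
Round 1 (k=7): L=69 R=128
Round 2 (k=2): L=128 R=66
Round 3 (k=25): L=66 R=249
Round 4 (k=33): L=249 R=98
Round 5 (k=8): L=98 R=238
Round 6 (k=31): L=238 R=187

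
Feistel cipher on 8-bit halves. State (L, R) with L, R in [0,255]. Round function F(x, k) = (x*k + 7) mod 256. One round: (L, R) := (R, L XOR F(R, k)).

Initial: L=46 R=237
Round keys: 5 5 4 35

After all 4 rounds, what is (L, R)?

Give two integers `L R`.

Answer: 161 66

Derivation:
Round 1 (k=5): L=237 R=134
Round 2 (k=5): L=134 R=72
Round 3 (k=4): L=72 R=161
Round 4 (k=35): L=161 R=66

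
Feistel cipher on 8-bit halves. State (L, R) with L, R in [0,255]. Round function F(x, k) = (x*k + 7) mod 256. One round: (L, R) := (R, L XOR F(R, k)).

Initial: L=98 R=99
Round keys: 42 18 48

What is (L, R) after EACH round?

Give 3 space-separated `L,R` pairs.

Answer: 99,39 39,166 166,0

Derivation:
Round 1 (k=42): L=99 R=39
Round 2 (k=18): L=39 R=166
Round 3 (k=48): L=166 R=0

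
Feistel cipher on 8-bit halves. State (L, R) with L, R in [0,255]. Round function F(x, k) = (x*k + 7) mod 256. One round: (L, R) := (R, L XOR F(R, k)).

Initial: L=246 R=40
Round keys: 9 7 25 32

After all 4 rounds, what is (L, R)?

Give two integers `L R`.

Answer: 108 153

Derivation:
Round 1 (k=9): L=40 R=153
Round 2 (k=7): L=153 R=30
Round 3 (k=25): L=30 R=108
Round 4 (k=32): L=108 R=153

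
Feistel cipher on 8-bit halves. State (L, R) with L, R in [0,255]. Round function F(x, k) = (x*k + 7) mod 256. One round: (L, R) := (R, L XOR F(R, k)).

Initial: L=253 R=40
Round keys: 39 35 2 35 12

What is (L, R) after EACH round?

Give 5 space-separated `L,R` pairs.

Answer: 40,226 226,197 197,115 115,5 5,48

Derivation:
Round 1 (k=39): L=40 R=226
Round 2 (k=35): L=226 R=197
Round 3 (k=2): L=197 R=115
Round 4 (k=35): L=115 R=5
Round 5 (k=12): L=5 R=48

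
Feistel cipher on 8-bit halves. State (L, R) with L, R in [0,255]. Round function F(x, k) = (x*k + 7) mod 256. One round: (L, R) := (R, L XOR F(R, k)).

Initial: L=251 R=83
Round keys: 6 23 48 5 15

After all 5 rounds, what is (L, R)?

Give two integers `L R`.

Round 1 (k=6): L=83 R=2
Round 2 (k=23): L=2 R=102
Round 3 (k=48): L=102 R=37
Round 4 (k=5): L=37 R=166
Round 5 (k=15): L=166 R=228

Answer: 166 228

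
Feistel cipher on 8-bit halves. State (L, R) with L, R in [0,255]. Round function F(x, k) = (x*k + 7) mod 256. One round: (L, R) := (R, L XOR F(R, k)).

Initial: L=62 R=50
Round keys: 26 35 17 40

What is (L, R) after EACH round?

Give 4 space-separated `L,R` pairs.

Round 1 (k=26): L=50 R=37
Round 2 (k=35): L=37 R=36
Round 3 (k=17): L=36 R=78
Round 4 (k=40): L=78 R=19

Answer: 50,37 37,36 36,78 78,19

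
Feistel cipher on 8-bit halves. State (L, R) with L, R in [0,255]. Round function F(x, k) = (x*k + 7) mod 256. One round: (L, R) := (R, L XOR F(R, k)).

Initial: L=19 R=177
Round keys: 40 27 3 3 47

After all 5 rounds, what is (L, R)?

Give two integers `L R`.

Answer: 152 22

Derivation:
Round 1 (k=40): L=177 R=188
Round 2 (k=27): L=188 R=106
Round 3 (k=3): L=106 R=249
Round 4 (k=3): L=249 R=152
Round 5 (k=47): L=152 R=22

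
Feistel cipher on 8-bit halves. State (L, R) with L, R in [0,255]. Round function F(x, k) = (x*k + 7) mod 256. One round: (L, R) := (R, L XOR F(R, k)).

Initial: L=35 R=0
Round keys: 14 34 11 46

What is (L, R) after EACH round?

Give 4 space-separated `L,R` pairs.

Answer: 0,36 36,207 207,200 200,56

Derivation:
Round 1 (k=14): L=0 R=36
Round 2 (k=34): L=36 R=207
Round 3 (k=11): L=207 R=200
Round 4 (k=46): L=200 R=56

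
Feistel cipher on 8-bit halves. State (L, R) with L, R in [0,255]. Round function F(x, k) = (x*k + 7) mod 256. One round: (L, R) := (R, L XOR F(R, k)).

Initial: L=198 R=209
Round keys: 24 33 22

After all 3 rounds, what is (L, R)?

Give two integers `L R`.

Round 1 (k=24): L=209 R=89
Round 2 (k=33): L=89 R=81
Round 3 (k=22): L=81 R=164

Answer: 81 164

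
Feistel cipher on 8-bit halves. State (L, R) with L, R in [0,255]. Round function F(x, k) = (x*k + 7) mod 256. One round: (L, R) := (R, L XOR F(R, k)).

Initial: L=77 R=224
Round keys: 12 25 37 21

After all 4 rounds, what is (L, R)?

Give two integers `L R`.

Round 1 (k=12): L=224 R=202
Round 2 (k=25): L=202 R=33
Round 3 (k=37): L=33 R=6
Round 4 (k=21): L=6 R=164

Answer: 6 164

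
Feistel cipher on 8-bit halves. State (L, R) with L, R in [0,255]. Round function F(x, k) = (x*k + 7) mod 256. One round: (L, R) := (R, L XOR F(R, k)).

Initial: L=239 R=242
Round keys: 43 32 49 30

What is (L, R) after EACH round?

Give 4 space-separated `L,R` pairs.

Round 1 (k=43): L=242 R=66
Round 2 (k=32): L=66 R=181
Round 3 (k=49): L=181 R=238
Round 4 (k=30): L=238 R=94

Answer: 242,66 66,181 181,238 238,94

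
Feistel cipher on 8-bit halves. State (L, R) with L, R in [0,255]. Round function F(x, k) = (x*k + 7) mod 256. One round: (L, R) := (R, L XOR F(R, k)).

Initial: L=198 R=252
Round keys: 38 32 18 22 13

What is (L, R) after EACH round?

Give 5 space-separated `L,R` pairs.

Answer: 252,169 169,219 219,196 196,4 4,255

Derivation:
Round 1 (k=38): L=252 R=169
Round 2 (k=32): L=169 R=219
Round 3 (k=18): L=219 R=196
Round 4 (k=22): L=196 R=4
Round 5 (k=13): L=4 R=255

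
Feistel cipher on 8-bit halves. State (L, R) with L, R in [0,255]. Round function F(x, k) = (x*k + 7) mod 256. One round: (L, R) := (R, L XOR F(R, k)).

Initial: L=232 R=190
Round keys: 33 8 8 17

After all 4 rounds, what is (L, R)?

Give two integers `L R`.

Answer: 226 216

Derivation:
Round 1 (k=33): L=190 R=109
Round 2 (k=8): L=109 R=209
Round 3 (k=8): L=209 R=226
Round 4 (k=17): L=226 R=216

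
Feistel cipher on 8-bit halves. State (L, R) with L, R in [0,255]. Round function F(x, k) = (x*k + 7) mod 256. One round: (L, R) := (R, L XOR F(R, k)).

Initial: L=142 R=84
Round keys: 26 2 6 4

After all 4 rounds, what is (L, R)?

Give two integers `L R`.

Answer: 52 138

Derivation:
Round 1 (k=26): L=84 R=1
Round 2 (k=2): L=1 R=93
Round 3 (k=6): L=93 R=52
Round 4 (k=4): L=52 R=138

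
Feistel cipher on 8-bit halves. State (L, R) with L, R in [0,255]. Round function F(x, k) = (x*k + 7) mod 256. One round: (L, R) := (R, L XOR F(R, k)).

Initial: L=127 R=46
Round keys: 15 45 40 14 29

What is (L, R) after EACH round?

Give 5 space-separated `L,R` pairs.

Answer: 46,198 198,251 251,249 249,94 94,84

Derivation:
Round 1 (k=15): L=46 R=198
Round 2 (k=45): L=198 R=251
Round 3 (k=40): L=251 R=249
Round 4 (k=14): L=249 R=94
Round 5 (k=29): L=94 R=84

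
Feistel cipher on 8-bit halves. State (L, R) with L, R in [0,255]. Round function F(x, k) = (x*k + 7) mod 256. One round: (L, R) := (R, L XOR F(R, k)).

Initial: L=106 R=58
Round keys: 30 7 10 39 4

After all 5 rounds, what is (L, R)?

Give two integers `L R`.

Answer: 221 125

Derivation:
Round 1 (k=30): L=58 R=185
Round 2 (k=7): L=185 R=44
Round 3 (k=10): L=44 R=6
Round 4 (k=39): L=6 R=221
Round 5 (k=4): L=221 R=125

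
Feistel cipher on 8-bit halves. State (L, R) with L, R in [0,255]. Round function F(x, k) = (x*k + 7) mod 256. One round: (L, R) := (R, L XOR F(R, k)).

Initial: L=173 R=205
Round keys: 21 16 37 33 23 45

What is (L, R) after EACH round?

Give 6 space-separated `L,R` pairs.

Answer: 205,117 117,154 154,60 60,89 89,58 58,96

Derivation:
Round 1 (k=21): L=205 R=117
Round 2 (k=16): L=117 R=154
Round 3 (k=37): L=154 R=60
Round 4 (k=33): L=60 R=89
Round 5 (k=23): L=89 R=58
Round 6 (k=45): L=58 R=96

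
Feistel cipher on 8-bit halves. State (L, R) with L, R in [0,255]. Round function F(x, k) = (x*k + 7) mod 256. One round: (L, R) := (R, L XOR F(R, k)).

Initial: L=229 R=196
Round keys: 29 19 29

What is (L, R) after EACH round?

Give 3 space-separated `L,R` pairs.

Answer: 196,222 222,69 69,6

Derivation:
Round 1 (k=29): L=196 R=222
Round 2 (k=19): L=222 R=69
Round 3 (k=29): L=69 R=6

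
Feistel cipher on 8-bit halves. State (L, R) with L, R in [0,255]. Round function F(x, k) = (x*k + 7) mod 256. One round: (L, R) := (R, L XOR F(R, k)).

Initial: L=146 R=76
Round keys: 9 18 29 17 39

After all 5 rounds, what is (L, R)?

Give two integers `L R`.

Round 1 (k=9): L=76 R=33
Round 2 (k=18): L=33 R=21
Round 3 (k=29): L=21 R=73
Round 4 (k=17): L=73 R=245
Round 5 (k=39): L=245 R=19

Answer: 245 19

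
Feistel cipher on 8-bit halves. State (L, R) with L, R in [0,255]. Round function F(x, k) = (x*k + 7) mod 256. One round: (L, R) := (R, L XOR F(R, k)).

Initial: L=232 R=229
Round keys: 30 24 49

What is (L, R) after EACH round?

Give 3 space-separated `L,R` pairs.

Answer: 229,53 53,26 26,52

Derivation:
Round 1 (k=30): L=229 R=53
Round 2 (k=24): L=53 R=26
Round 3 (k=49): L=26 R=52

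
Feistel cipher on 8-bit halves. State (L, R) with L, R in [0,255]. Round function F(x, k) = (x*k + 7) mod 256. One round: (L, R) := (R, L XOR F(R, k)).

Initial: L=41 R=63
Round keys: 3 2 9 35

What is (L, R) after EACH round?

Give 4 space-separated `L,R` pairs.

Round 1 (k=3): L=63 R=237
Round 2 (k=2): L=237 R=222
Round 3 (k=9): L=222 R=56
Round 4 (k=35): L=56 R=113

Answer: 63,237 237,222 222,56 56,113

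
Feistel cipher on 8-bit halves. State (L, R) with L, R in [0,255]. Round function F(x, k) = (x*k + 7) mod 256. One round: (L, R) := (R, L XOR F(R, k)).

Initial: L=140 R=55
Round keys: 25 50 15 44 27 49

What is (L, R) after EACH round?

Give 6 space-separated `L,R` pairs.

Round 1 (k=25): L=55 R=234
Round 2 (k=50): L=234 R=140
Round 3 (k=15): L=140 R=209
Round 4 (k=44): L=209 R=127
Round 5 (k=27): L=127 R=189
Round 6 (k=49): L=189 R=75

Answer: 55,234 234,140 140,209 209,127 127,189 189,75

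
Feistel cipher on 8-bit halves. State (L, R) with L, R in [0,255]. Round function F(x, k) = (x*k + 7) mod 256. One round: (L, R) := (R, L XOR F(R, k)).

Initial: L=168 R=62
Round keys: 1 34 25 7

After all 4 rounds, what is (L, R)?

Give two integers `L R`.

Round 1 (k=1): L=62 R=237
Round 2 (k=34): L=237 R=191
Round 3 (k=25): L=191 R=67
Round 4 (k=7): L=67 R=99

Answer: 67 99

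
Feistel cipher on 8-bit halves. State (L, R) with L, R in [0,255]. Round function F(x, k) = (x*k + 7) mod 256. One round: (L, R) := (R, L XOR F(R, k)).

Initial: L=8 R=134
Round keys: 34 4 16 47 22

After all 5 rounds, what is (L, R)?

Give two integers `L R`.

Round 1 (k=34): L=134 R=219
Round 2 (k=4): L=219 R=245
Round 3 (k=16): L=245 R=140
Round 4 (k=47): L=140 R=78
Round 5 (k=22): L=78 R=55

Answer: 78 55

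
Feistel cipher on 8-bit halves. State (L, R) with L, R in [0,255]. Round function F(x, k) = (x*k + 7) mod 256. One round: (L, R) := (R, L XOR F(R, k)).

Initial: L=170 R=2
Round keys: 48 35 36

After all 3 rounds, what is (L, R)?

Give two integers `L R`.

Round 1 (k=48): L=2 R=205
Round 2 (k=35): L=205 R=12
Round 3 (k=36): L=12 R=122

Answer: 12 122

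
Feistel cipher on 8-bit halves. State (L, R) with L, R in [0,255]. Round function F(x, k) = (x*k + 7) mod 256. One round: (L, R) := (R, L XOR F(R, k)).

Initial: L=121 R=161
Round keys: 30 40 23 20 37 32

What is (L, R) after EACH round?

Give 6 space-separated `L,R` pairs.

Answer: 161,156 156,198 198,77 77,205 205,229 229,106

Derivation:
Round 1 (k=30): L=161 R=156
Round 2 (k=40): L=156 R=198
Round 3 (k=23): L=198 R=77
Round 4 (k=20): L=77 R=205
Round 5 (k=37): L=205 R=229
Round 6 (k=32): L=229 R=106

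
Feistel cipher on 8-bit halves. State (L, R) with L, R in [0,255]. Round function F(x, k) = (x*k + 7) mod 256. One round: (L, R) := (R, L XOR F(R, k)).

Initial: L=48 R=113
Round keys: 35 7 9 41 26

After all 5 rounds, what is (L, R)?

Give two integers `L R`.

Round 1 (k=35): L=113 R=74
Round 2 (k=7): L=74 R=124
Round 3 (k=9): L=124 R=41
Round 4 (k=41): L=41 R=228
Round 5 (k=26): L=228 R=6

Answer: 228 6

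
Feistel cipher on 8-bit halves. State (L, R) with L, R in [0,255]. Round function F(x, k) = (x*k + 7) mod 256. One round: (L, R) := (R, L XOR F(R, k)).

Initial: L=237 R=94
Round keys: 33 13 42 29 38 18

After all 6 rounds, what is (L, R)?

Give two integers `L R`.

Answer: 108 242

Derivation:
Round 1 (k=33): L=94 R=200
Round 2 (k=13): L=200 R=113
Round 3 (k=42): L=113 R=89
Round 4 (k=29): L=89 R=109
Round 5 (k=38): L=109 R=108
Round 6 (k=18): L=108 R=242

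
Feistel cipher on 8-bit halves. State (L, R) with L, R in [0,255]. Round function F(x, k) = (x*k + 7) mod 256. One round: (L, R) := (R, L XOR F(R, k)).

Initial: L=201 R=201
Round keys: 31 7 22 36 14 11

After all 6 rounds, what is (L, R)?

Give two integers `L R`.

Round 1 (k=31): L=201 R=151
Round 2 (k=7): L=151 R=225
Round 3 (k=22): L=225 R=202
Round 4 (k=36): L=202 R=142
Round 5 (k=14): L=142 R=1
Round 6 (k=11): L=1 R=156

Answer: 1 156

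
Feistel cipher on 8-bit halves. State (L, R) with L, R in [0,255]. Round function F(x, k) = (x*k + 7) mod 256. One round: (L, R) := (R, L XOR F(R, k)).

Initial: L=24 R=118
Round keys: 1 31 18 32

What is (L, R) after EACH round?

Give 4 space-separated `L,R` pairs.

Answer: 118,101 101,52 52,202 202,115

Derivation:
Round 1 (k=1): L=118 R=101
Round 2 (k=31): L=101 R=52
Round 3 (k=18): L=52 R=202
Round 4 (k=32): L=202 R=115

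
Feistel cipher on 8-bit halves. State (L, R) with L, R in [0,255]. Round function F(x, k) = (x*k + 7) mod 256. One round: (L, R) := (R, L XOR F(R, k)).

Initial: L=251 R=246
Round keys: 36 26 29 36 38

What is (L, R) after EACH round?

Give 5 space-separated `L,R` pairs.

Answer: 246,100 100,217 217,248 248,62 62,195

Derivation:
Round 1 (k=36): L=246 R=100
Round 2 (k=26): L=100 R=217
Round 3 (k=29): L=217 R=248
Round 4 (k=36): L=248 R=62
Round 5 (k=38): L=62 R=195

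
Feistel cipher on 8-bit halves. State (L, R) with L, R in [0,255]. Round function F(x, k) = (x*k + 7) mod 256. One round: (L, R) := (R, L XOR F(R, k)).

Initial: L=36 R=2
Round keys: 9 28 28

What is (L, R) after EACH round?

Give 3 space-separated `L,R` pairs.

Round 1 (k=9): L=2 R=61
Round 2 (k=28): L=61 R=177
Round 3 (k=28): L=177 R=94

Answer: 2,61 61,177 177,94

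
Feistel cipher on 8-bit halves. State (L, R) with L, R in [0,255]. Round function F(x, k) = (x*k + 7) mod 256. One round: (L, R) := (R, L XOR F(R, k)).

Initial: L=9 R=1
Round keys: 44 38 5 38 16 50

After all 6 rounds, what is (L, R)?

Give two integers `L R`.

Answer: 188 180

Derivation:
Round 1 (k=44): L=1 R=58
Round 2 (k=38): L=58 R=162
Round 3 (k=5): L=162 R=11
Round 4 (k=38): L=11 R=11
Round 5 (k=16): L=11 R=188
Round 6 (k=50): L=188 R=180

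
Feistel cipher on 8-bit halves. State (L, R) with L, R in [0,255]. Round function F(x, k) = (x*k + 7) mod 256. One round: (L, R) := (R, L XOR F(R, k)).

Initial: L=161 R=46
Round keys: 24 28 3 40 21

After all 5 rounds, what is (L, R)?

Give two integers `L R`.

Round 1 (k=24): L=46 R=246
Round 2 (k=28): L=246 R=193
Round 3 (k=3): L=193 R=188
Round 4 (k=40): L=188 R=166
Round 5 (k=21): L=166 R=25

Answer: 166 25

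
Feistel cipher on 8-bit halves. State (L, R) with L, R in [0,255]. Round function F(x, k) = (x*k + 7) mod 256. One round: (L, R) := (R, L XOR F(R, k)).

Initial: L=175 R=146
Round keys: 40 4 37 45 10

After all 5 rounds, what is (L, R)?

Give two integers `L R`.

Round 1 (k=40): L=146 R=120
Round 2 (k=4): L=120 R=117
Round 3 (k=37): L=117 R=136
Round 4 (k=45): L=136 R=154
Round 5 (k=10): L=154 R=131

Answer: 154 131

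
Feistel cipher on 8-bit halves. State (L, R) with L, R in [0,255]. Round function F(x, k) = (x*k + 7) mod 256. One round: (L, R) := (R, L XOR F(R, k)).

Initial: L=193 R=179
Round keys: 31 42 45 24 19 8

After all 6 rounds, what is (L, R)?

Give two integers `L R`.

Round 1 (k=31): L=179 R=117
Round 2 (k=42): L=117 R=138
Round 3 (k=45): L=138 R=60
Round 4 (k=24): L=60 R=45
Round 5 (k=19): L=45 R=98
Round 6 (k=8): L=98 R=58

Answer: 98 58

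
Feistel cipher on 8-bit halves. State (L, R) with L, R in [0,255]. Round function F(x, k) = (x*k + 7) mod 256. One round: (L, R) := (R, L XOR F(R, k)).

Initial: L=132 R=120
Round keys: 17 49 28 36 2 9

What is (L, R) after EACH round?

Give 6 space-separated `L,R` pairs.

Round 1 (k=17): L=120 R=123
Round 2 (k=49): L=123 R=234
Round 3 (k=28): L=234 R=228
Round 4 (k=36): L=228 R=253
Round 5 (k=2): L=253 R=229
Round 6 (k=9): L=229 R=233

Answer: 120,123 123,234 234,228 228,253 253,229 229,233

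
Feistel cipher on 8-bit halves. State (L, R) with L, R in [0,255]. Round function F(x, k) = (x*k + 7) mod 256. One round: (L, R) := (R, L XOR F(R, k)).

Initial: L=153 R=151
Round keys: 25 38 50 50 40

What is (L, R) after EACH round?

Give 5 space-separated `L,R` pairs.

Round 1 (k=25): L=151 R=95
Round 2 (k=38): L=95 R=182
Round 3 (k=50): L=182 R=204
Round 4 (k=50): L=204 R=105
Round 5 (k=40): L=105 R=163

Answer: 151,95 95,182 182,204 204,105 105,163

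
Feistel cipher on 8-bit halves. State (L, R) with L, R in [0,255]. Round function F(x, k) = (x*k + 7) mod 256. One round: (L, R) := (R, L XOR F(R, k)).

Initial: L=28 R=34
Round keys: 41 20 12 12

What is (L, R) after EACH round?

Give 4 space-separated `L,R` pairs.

Round 1 (k=41): L=34 R=101
Round 2 (k=20): L=101 R=201
Round 3 (k=12): L=201 R=22
Round 4 (k=12): L=22 R=198

Answer: 34,101 101,201 201,22 22,198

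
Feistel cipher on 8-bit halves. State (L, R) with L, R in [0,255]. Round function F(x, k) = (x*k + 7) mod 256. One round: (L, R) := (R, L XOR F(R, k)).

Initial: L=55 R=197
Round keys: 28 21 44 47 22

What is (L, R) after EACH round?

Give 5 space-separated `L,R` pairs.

Answer: 197,164 164,190 190,11 11,178 178,88

Derivation:
Round 1 (k=28): L=197 R=164
Round 2 (k=21): L=164 R=190
Round 3 (k=44): L=190 R=11
Round 4 (k=47): L=11 R=178
Round 5 (k=22): L=178 R=88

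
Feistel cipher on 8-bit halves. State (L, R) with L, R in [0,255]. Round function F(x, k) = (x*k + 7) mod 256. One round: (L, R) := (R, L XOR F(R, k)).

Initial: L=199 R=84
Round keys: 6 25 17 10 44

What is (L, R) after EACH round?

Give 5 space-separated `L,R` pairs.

Answer: 84,56 56,43 43,218 218,160 160,93

Derivation:
Round 1 (k=6): L=84 R=56
Round 2 (k=25): L=56 R=43
Round 3 (k=17): L=43 R=218
Round 4 (k=10): L=218 R=160
Round 5 (k=44): L=160 R=93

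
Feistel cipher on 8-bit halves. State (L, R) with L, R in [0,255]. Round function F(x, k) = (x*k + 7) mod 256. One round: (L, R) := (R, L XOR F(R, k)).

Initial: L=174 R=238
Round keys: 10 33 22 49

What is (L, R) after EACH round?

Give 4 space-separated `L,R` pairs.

Answer: 238,253 253,74 74,158 158,15

Derivation:
Round 1 (k=10): L=238 R=253
Round 2 (k=33): L=253 R=74
Round 3 (k=22): L=74 R=158
Round 4 (k=49): L=158 R=15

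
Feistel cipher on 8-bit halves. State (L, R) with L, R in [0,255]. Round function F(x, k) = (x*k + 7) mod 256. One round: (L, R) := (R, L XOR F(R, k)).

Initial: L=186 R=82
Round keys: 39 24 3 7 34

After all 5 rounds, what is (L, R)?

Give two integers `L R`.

Round 1 (k=39): L=82 R=63
Round 2 (k=24): L=63 R=189
Round 3 (k=3): L=189 R=1
Round 4 (k=7): L=1 R=179
Round 5 (k=34): L=179 R=204

Answer: 179 204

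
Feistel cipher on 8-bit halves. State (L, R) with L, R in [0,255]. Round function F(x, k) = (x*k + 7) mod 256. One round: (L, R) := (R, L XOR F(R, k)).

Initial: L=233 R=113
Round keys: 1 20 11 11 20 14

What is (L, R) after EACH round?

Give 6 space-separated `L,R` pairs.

Round 1 (k=1): L=113 R=145
Round 2 (k=20): L=145 R=42
Round 3 (k=11): L=42 R=68
Round 4 (k=11): L=68 R=217
Round 5 (k=20): L=217 R=191
Round 6 (k=14): L=191 R=160

Answer: 113,145 145,42 42,68 68,217 217,191 191,160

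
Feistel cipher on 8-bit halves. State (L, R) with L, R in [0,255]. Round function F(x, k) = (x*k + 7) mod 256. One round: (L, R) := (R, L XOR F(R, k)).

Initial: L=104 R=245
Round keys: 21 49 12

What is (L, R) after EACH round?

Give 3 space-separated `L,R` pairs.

Round 1 (k=21): L=245 R=72
Round 2 (k=49): L=72 R=58
Round 3 (k=12): L=58 R=247

Answer: 245,72 72,58 58,247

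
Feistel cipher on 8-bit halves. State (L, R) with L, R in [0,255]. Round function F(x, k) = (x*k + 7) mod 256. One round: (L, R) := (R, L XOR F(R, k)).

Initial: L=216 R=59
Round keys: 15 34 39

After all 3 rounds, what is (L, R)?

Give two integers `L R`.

Round 1 (k=15): L=59 R=164
Round 2 (k=34): L=164 R=244
Round 3 (k=39): L=244 R=151

Answer: 244 151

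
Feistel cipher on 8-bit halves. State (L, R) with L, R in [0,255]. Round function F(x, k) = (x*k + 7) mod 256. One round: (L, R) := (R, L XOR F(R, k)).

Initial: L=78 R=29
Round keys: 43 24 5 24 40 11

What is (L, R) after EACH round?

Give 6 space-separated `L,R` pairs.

Round 1 (k=43): L=29 R=168
Round 2 (k=24): L=168 R=218
Round 3 (k=5): L=218 R=225
Round 4 (k=24): L=225 R=197
Round 5 (k=40): L=197 R=46
Round 6 (k=11): L=46 R=196

Answer: 29,168 168,218 218,225 225,197 197,46 46,196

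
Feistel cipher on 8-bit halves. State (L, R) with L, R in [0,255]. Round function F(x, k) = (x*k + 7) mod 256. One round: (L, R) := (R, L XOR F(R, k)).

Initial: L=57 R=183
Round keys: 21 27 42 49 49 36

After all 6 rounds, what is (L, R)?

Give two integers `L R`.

Answer: 223 233

Derivation:
Round 1 (k=21): L=183 R=51
Round 2 (k=27): L=51 R=223
Round 3 (k=42): L=223 R=174
Round 4 (k=49): L=174 R=138
Round 5 (k=49): L=138 R=223
Round 6 (k=36): L=223 R=233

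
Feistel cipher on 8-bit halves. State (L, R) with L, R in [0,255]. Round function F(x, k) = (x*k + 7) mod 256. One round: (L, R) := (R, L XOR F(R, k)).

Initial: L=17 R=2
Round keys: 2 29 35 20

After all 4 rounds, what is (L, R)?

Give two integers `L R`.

Answer: 66 212

Derivation:
Round 1 (k=2): L=2 R=26
Round 2 (k=29): L=26 R=251
Round 3 (k=35): L=251 R=66
Round 4 (k=20): L=66 R=212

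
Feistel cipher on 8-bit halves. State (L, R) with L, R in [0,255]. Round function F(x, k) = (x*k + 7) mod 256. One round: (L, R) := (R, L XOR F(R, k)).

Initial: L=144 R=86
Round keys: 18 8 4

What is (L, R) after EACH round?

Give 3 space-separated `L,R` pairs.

Answer: 86,131 131,73 73,168

Derivation:
Round 1 (k=18): L=86 R=131
Round 2 (k=8): L=131 R=73
Round 3 (k=4): L=73 R=168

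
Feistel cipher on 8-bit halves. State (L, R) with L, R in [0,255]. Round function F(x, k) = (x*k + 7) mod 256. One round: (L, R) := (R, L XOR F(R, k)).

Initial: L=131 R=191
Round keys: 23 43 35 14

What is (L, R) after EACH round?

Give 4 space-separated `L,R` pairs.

Answer: 191,179 179,167 167,111 111,190

Derivation:
Round 1 (k=23): L=191 R=179
Round 2 (k=43): L=179 R=167
Round 3 (k=35): L=167 R=111
Round 4 (k=14): L=111 R=190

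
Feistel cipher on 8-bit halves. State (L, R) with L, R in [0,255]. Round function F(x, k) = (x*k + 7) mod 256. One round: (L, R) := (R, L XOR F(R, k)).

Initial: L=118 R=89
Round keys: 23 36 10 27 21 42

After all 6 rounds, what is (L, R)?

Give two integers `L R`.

Round 1 (k=23): L=89 R=112
Round 2 (k=36): L=112 R=158
Round 3 (k=10): L=158 R=67
Round 4 (k=27): L=67 R=134
Round 5 (k=21): L=134 R=70
Round 6 (k=42): L=70 R=5

Answer: 70 5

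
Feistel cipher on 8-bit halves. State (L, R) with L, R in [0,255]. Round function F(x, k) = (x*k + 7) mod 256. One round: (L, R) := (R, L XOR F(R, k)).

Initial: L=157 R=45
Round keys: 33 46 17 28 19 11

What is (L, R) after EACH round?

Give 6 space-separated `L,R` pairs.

Round 1 (k=33): L=45 R=73
Round 2 (k=46): L=73 R=8
Round 3 (k=17): L=8 R=198
Round 4 (k=28): L=198 R=167
Round 5 (k=19): L=167 R=170
Round 6 (k=11): L=170 R=242

Answer: 45,73 73,8 8,198 198,167 167,170 170,242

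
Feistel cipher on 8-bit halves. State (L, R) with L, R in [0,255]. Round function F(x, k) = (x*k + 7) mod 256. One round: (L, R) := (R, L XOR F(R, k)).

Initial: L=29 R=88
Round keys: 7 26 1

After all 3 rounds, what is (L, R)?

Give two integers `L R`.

Round 1 (k=7): L=88 R=114
Round 2 (k=26): L=114 R=195
Round 3 (k=1): L=195 R=184

Answer: 195 184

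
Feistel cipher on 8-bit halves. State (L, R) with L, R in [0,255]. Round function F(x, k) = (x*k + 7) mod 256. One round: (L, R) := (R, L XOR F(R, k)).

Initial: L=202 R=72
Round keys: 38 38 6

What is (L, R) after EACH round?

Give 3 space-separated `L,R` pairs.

Answer: 72,125 125,221 221,72

Derivation:
Round 1 (k=38): L=72 R=125
Round 2 (k=38): L=125 R=221
Round 3 (k=6): L=221 R=72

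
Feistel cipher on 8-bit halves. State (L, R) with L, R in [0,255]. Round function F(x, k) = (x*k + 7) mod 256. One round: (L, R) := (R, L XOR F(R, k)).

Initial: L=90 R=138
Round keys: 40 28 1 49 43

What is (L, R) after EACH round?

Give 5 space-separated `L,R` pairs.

Round 1 (k=40): L=138 R=205
Round 2 (k=28): L=205 R=249
Round 3 (k=1): L=249 R=205
Round 4 (k=49): L=205 R=189
Round 5 (k=43): L=189 R=11

Answer: 138,205 205,249 249,205 205,189 189,11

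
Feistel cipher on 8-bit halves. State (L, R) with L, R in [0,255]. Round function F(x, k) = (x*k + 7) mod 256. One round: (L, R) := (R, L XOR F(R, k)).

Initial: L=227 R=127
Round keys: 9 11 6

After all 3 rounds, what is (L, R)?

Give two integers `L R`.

Answer: 185 192

Derivation:
Round 1 (k=9): L=127 R=157
Round 2 (k=11): L=157 R=185
Round 3 (k=6): L=185 R=192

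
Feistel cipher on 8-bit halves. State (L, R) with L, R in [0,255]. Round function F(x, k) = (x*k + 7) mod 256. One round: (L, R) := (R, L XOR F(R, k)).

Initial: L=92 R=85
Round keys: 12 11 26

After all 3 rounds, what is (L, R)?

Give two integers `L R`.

Round 1 (k=12): L=85 R=95
Round 2 (k=11): L=95 R=73
Round 3 (k=26): L=73 R=46

Answer: 73 46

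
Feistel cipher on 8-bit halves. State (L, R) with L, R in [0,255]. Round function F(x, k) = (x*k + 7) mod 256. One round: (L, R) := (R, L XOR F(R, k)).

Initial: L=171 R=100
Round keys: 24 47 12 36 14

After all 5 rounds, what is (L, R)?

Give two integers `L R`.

Answer: 220 184

Derivation:
Round 1 (k=24): L=100 R=204
Round 2 (k=47): L=204 R=31
Round 3 (k=12): L=31 R=183
Round 4 (k=36): L=183 R=220
Round 5 (k=14): L=220 R=184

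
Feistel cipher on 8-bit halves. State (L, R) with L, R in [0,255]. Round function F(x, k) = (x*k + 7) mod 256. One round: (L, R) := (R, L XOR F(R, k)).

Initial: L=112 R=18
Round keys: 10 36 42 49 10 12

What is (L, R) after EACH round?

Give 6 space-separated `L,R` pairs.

Answer: 18,203 203,129 129,250 250,96 96,61 61,131

Derivation:
Round 1 (k=10): L=18 R=203
Round 2 (k=36): L=203 R=129
Round 3 (k=42): L=129 R=250
Round 4 (k=49): L=250 R=96
Round 5 (k=10): L=96 R=61
Round 6 (k=12): L=61 R=131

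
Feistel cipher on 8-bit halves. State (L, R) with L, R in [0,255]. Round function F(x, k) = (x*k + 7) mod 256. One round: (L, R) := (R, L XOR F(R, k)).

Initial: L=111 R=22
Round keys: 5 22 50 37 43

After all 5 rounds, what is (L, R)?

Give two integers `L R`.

Round 1 (k=5): L=22 R=26
Round 2 (k=22): L=26 R=85
Round 3 (k=50): L=85 R=187
Round 4 (k=37): L=187 R=91
Round 5 (k=43): L=91 R=235

Answer: 91 235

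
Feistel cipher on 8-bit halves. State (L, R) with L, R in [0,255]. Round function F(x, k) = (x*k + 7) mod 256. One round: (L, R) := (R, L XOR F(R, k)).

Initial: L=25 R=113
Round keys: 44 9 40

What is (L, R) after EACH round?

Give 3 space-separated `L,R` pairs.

Answer: 113,106 106,176 176,237

Derivation:
Round 1 (k=44): L=113 R=106
Round 2 (k=9): L=106 R=176
Round 3 (k=40): L=176 R=237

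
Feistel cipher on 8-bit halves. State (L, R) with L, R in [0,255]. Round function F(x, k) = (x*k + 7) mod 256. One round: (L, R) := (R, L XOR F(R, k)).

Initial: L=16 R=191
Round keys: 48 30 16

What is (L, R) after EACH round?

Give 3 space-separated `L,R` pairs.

Answer: 191,199 199,230 230,160

Derivation:
Round 1 (k=48): L=191 R=199
Round 2 (k=30): L=199 R=230
Round 3 (k=16): L=230 R=160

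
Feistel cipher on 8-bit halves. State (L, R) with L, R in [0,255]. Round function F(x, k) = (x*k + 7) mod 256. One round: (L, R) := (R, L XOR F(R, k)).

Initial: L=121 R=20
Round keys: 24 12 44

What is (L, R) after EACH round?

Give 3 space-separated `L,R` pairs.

Answer: 20,158 158,123 123,181

Derivation:
Round 1 (k=24): L=20 R=158
Round 2 (k=12): L=158 R=123
Round 3 (k=44): L=123 R=181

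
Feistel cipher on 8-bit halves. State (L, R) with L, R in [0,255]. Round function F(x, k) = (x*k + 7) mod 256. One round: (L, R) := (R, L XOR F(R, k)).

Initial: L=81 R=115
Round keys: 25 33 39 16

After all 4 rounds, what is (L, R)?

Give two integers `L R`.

Answer: 117 94

Derivation:
Round 1 (k=25): L=115 R=19
Round 2 (k=33): L=19 R=9
Round 3 (k=39): L=9 R=117
Round 4 (k=16): L=117 R=94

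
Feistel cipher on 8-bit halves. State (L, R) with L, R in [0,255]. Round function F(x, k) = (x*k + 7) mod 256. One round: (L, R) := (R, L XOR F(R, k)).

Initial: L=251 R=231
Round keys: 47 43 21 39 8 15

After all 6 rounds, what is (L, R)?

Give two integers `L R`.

Answer: 94 16

Derivation:
Round 1 (k=47): L=231 R=139
Round 2 (k=43): L=139 R=135
Round 3 (k=21): L=135 R=145
Round 4 (k=39): L=145 R=153
Round 5 (k=8): L=153 R=94
Round 6 (k=15): L=94 R=16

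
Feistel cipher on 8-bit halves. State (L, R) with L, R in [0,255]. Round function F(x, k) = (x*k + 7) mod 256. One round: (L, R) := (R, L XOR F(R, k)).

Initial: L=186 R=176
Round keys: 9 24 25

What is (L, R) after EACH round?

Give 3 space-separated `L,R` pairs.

Answer: 176,141 141,143 143,115

Derivation:
Round 1 (k=9): L=176 R=141
Round 2 (k=24): L=141 R=143
Round 3 (k=25): L=143 R=115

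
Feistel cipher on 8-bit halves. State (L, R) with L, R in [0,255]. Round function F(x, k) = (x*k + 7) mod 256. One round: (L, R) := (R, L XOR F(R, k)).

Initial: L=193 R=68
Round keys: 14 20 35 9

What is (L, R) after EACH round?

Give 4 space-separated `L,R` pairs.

Answer: 68,126 126,155 155,70 70,230

Derivation:
Round 1 (k=14): L=68 R=126
Round 2 (k=20): L=126 R=155
Round 3 (k=35): L=155 R=70
Round 4 (k=9): L=70 R=230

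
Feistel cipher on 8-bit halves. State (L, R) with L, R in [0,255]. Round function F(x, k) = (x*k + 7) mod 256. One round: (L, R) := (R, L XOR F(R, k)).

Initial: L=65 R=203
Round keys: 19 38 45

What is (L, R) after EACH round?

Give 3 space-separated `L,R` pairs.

Round 1 (k=19): L=203 R=89
Round 2 (k=38): L=89 R=246
Round 3 (k=45): L=246 R=28

Answer: 203,89 89,246 246,28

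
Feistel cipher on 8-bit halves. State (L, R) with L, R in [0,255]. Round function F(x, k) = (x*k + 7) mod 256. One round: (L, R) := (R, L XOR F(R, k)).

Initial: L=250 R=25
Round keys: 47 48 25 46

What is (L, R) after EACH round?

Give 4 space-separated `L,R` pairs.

Round 1 (k=47): L=25 R=100
Round 2 (k=48): L=100 R=222
Round 3 (k=25): L=222 R=209
Round 4 (k=46): L=209 R=75

Answer: 25,100 100,222 222,209 209,75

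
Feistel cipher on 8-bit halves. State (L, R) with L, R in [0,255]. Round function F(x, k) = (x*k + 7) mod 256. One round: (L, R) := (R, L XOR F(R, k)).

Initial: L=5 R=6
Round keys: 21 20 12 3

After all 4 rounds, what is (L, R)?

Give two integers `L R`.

Answer: 147 193

Derivation:
Round 1 (k=21): L=6 R=128
Round 2 (k=20): L=128 R=1
Round 3 (k=12): L=1 R=147
Round 4 (k=3): L=147 R=193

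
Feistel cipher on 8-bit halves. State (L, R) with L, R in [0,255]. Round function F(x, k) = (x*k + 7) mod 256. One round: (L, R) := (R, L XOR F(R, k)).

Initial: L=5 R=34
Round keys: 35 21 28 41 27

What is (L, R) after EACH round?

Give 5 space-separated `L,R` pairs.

Answer: 34,168 168,237 237,91 91,119 119,207

Derivation:
Round 1 (k=35): L=34 R=168
Round 2 (k=21): L=168 R=237
Round 3 (k=28): L=237 R=91
Round 4 (k=41): L=91 R=119
Round 5 (k=27): L=119 R=207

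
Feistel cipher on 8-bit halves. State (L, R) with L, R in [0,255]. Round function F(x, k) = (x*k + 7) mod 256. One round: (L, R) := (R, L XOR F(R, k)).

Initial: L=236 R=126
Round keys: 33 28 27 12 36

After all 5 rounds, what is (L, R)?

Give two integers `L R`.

Answer: 134 192

Derivation:
Round 1 (k=33): L=126 R=169
Round 2 (k=28): L=169 R=253
Round 3 (k=27): L=253 R=31
Round 4 (k=12): L=31 R=134
Round 5 (k=36): L=134 R=192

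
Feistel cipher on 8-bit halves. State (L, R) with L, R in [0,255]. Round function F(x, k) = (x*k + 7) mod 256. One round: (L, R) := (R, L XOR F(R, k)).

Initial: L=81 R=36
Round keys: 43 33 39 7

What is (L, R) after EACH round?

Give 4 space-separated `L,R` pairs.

Answer: 36,66 66,173 173,32 32,74

Derivation:
Round 1 (k=43): L=36 R=66
Round 2 (k=33): L=66 R=173
Round 3 (k=39): L=173 R=32
Round 4 (k=7): L=32 R=74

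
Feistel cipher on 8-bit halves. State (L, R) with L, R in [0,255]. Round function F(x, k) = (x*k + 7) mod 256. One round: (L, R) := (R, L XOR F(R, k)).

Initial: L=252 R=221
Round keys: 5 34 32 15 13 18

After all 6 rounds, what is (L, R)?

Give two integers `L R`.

Round 1 (k=5): L=221 R=164
Round 2 (k=34): L=164 R=18
Round 3 (k=32): L=18 R=227
Round 4 (k=15): L=227 R=70
Round 5 (k=13): L=70 R=118
Round 6 (k=18): L=118 R=21

Answer: 118 21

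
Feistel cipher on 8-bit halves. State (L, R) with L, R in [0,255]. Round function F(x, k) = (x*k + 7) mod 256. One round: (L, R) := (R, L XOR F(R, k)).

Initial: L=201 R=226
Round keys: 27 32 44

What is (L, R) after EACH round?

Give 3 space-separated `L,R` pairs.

Answer: 226,20 20,101 101,119

Derivation:
Round 1 (k=27): L=226 R=20
Round 2 (k=32): L=20 R=101
Round 3 (k=44): L=101 R=119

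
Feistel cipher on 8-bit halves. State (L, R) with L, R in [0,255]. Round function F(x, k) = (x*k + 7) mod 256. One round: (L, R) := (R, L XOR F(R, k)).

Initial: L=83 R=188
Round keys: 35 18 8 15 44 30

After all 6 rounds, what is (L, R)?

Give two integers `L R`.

Round 1 (k=35): L=188 R=232
Round 2 (k=18): L=232 R=235
Round 3 (k=8): L=235 R=183
Round 4 (k=15): L=183 R=43
Round 5 (k=44): L=43 R=220
Round 6 (k=30): L=220 R=228

Answer: 220 228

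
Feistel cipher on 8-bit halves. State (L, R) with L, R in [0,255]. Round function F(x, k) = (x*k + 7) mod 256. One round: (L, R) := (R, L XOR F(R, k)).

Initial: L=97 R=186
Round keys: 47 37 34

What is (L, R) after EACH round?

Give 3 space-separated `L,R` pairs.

Round 1 (k=47): L=186 R=76
Round 2 (k=37): L=76 R=185
Round 3 (k=34): L=185 R=213

Answer: 186,76 76,185 185,213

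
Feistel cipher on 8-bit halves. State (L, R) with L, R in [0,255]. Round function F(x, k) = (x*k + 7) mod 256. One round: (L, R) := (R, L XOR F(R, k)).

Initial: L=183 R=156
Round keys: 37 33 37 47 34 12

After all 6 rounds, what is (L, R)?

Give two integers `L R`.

Answer: 29 157

Derivation:
Round 1 (k=37): L=156 R=36
Round 2 (k=33): L=36 R=55
Round 3 (k=37): L=55 R=222
Round 4 (k=47): L=222 R=254
Round 5 (k=34): L=254 R=29
Round 6 (k=12): L=29 R=157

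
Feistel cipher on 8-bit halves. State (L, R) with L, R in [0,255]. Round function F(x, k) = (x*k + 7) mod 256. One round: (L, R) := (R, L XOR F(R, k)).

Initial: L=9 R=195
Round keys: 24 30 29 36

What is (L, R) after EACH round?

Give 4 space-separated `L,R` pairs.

Round 1 (k=24): L=195 R=70
Round 2 (k=30): L=70 R=248
Round 3 (k=29): L=248 R=89
Round 4 (k=36): L=89 R=115

Answer: 195,70 70,248 248,89 89,115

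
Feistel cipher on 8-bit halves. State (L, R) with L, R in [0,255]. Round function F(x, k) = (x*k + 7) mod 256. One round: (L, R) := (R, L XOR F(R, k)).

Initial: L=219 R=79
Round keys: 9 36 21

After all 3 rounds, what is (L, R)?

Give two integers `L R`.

Round 1 (k=9): L=79 R=21
Round 2 (k=36): L=21 R=180
Round 3 (k=21): L=180 R=222

Answer: 180 222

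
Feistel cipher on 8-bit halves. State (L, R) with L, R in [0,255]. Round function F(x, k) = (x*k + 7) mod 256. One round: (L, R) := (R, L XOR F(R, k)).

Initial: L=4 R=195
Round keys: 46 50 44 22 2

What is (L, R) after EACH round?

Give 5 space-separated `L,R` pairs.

Answer: 195,21 21,226 226,202 202,129 129,195

Derivation:
Round 1 (k=46): L=195 R=21
Round 2 (k=50): L=21 R=226
Round 3 (k=44): L=226 R=202
Round 4 (k=22): L=202 R=129
Round 5 (k=2): L=129 R=195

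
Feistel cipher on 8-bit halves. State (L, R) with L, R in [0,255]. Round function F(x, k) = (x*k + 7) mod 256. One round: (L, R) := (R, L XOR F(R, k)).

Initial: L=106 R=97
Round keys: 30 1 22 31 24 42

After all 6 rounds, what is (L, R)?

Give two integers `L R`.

Answer: 25 47

Derivation:
Round 1 (k=30): L=97 R=15
Round 2 (k=1): L=15 R=119
Round 3 (k=22): L=119 R=78
Round 4 (k=31): L=78 R=14
Round 5 (k=24): L=14 R=25
Round 6 (k=42): L=25 R=47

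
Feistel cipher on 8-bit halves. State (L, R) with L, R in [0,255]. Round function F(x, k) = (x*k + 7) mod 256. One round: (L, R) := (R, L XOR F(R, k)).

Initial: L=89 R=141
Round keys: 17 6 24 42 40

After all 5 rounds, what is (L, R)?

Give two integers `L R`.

Round 1 (k=17): L=141 R=61
Round 2 (k=6): L=61 R=248
Round 3 (k=24): L=248 R=122
Round 4 (k=42): L=122 R=243
Round 5 (k=40): L=243 R=133

Answer: 243 133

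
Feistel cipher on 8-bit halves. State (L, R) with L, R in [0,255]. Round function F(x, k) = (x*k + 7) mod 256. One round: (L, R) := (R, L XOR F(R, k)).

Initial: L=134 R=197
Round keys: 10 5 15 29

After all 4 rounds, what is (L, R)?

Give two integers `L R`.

Answer: 207 253

Derivation:
Round 1 (k=10): L=197 R=63
Round 2 (k=5): L=63 R=135
Round 3 (k=15): L=135 R=207
Round 4 (k=29): L=207 R=253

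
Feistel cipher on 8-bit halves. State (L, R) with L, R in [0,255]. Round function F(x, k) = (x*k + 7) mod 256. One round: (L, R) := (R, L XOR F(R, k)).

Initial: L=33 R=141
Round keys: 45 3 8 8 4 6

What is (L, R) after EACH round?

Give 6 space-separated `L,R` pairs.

Round 1 (k=45): L=141 R=241
Round 2 (k=3): L=241 R=87
Round 3 (k=8): L=87 R=78
Round 4 (k=8): L=78 R=32
Round 5 (k=4): L=32 R=201
Round 6 (k=6): L=201 R=157

Answer: 141,241 241,87 87,78 78,32 32,201 201,157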